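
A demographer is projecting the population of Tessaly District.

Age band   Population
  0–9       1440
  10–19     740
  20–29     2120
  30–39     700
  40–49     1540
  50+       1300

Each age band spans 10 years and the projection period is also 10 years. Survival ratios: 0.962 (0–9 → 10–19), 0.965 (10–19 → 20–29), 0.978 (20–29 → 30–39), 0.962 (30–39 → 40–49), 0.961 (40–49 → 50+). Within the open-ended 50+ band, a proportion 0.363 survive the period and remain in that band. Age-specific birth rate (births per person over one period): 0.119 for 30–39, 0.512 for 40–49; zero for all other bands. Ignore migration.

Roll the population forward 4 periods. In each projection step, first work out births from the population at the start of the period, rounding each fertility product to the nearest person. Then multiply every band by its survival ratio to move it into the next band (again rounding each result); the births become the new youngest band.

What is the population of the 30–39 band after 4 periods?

791

Period 1.
Births: 700 × 0.119 = 83  |  1540 × 0.512 = 788 ⇒ total 871
10–19: 1440 × 0.962 = 1385
20–29: 740 × 0.965 = 714
30–39: 2120 × 0.978 = 2073
40–49: 700 × 0.962 = 673
50+: 1540 × 0.961 + 1300 × 0.363 = 1480 + 472 = 1952
Giving 871 / 1385 / 714 / 2073 / 673 / 1952.
Period 2.
Births: 2073 × 0.119 = 247  |  673 × 0.512 = 345 ⇒ total 592
10–19: 871 × 0.962 = 838
20–29: 1385 × 0.965 = 1337
30–39: 714 × 0.978 = 698
40–49: 2073 × 0.962 = 1994
50+: 673 × 0.961 + 1952 × 0.363 = 647 + 709 = 1356
Giving 592 / 838 / 1337 / 698 / 1994 / 1356.
Period 3.
Births: 698 × 0.119 = 83  |  1994 × 0.512 = 1021 ⇒ total 1104
10–19: 592 × 0.962 = 570
20–29: 838 × 0.965 = 809
30–39: 1337 × 0.978 = 1308
40–49: 698 × 0.962 = 671
50+: 1994 × 0.961 + 1356 × 0.363 = 1916 + 492 = 2408
Giving 1104 / 570 / 809 / 1308 / 671 / 2408.
Period 4.
Births: 1308 × 0.119 = 156  |  671 × 0.512 = 344 ⇒ total 500
10–19: 1104 × 0.962 = 1062
20–29: 570 × 0.965 = 550
30–39: 809 × 0.978 = 791
40–49: 1308 × 0.962 = 1258
50+: 671 × 0.961 + 2408 × 0.363 = 645 + 874 = 1519
Giving 500 / 1062 / 550 / 791 / 1258 / 1519.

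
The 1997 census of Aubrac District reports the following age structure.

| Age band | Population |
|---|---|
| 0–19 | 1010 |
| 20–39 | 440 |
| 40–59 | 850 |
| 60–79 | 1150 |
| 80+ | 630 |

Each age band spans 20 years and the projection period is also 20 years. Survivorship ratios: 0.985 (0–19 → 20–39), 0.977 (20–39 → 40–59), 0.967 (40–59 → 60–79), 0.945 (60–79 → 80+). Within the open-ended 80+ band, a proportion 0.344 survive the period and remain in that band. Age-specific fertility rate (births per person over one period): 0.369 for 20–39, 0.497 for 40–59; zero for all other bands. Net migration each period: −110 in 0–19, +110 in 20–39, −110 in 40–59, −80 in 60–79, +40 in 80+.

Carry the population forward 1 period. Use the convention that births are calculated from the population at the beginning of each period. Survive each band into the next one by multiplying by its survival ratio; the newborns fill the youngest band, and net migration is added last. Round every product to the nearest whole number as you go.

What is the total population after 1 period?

3985

Period 1:
Births: 440 * 0.369 = 162  |  850 * 0.497 = 422 — total 584
20–39: 1010 * 0.985 = 995
40–59: 440 * 0.977 = 430
60–79: 850 * 0.967 = 822
80+: 1150 * 0.945 + 630 * 0.344 = 1087 + 217 = 1304
Net migration: 0–19 − 110 → 474; 20–39 + 110 → 1105; 40–59 − 110 → 320; 60–79 − 80 → 742; 80+ + 40 → 1344
End of period: [474, 1105, 320, 742, 1344]
Total after period 1: 474 + 1105 + 320 + 742 + 1344 = 3985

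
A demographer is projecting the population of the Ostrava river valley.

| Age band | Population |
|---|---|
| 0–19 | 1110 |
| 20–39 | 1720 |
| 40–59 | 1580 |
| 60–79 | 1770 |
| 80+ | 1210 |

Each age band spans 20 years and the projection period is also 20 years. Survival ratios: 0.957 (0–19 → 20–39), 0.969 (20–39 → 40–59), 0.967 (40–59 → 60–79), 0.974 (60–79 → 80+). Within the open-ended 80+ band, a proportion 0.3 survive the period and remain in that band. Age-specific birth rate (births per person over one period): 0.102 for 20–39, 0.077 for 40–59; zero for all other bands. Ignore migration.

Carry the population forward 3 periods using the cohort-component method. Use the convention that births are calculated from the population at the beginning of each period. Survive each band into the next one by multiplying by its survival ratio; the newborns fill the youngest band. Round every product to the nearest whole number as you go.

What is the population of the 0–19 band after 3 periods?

108

Let band 1 be 0–19 through band 5 = 80+.
[period 1]
Births: 1720 * 0.102 = 175  |  1580 * 0.077 = 122 ⇒ total 297
Band 2: 1110 * 0.957 = 1062
Band 3: 1720 * 0.969 = 1667
Band 4: 1580 * 0.967 = 1528
Band 5: 1770 * 0.974 + 1210 * 0.3 = 1724 + 363 = 2087
Population now: 0–19=297, 20–39=1062, 40–59=1667, 60–79=1528, 80+=2087
[period 2]
Births: 1062 * 0.102 = 108  |  1667 * 0.077 = 128 ⇒ total 236
Band 2: 297 * 0.957 = 284
Band 3: 1062 * 0.969 = 1029
Band 4: 1667 * 0.967 = 1612
Band 5: 1528 * 0.974 + 2087 * 0.3 = 1488 + 626 = 2114
Population now: 0–19=236, 20–39=284, 40–59=1029, 60–79=1612, 80+=2114
[period 3]
Births: 284 * 0.102 = 29  |  1029 * 0.077 = 79 ⇒ total 108
Band 2: 236 * 0.957 = 226
Band 3: 284 * 0.969 = 275
Band 4: 1029 * 0.967 = 995
Band 5: 1612 * 0.974 + 2114 * 0.3 = 1570 + 634 = 2204
Population now: 0–19=108, 20–39=226, 40–59=275, 60–79=995, 80+=2204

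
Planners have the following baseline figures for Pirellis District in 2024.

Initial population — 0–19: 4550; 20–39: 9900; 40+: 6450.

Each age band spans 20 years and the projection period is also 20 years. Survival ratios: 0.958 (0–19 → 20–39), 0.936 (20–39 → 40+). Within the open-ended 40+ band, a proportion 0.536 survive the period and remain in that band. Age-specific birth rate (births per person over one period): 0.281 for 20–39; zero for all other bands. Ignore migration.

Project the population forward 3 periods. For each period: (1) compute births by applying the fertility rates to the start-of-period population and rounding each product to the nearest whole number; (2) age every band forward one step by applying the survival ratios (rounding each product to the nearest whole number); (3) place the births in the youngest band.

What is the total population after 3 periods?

10259

(Groups numbered youngest = 1 to oldest = 3.)
[period 1]
Births: 9900 × 0.281 = 2782
Group 2: 4550 × 0.958 = 4359
Group 3: 9900 × 0.936 + 6450 × 0.536 = 9266 + 3457 = 12723
End of period: [2782, 4359, 12723]
[period 2]
Births: 4359 × 0.281 = 1225
Group 2: 2782 × 0.958 = 2665
Group 3: 4359 × 0.936 + 12723 × 0.536 = 4080 + 6820 = 10900
End of period: [1225, 2665, 10900]
[period 3]
Births: 2665 × 0.281 = 749
Group 2: 1225 × 0.958 = 1174
Group 3: 2665 × 0.936 + 10900 × 0.536 = 2494 + 5842 = 8336
End of period: [749, 1174, 8336]
Total after period 3: 749 + 1174 + 8336 = 10259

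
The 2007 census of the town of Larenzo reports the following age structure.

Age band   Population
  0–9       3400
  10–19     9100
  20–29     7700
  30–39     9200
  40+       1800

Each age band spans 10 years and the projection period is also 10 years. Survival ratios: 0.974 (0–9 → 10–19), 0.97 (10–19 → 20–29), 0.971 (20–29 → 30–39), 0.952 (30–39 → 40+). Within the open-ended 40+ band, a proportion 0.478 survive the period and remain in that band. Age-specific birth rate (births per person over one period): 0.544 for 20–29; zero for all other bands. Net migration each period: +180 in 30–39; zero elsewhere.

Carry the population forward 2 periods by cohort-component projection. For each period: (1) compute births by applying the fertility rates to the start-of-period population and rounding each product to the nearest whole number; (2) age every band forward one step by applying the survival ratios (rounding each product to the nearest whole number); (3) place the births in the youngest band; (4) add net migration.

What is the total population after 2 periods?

32732

After projecting period 1:
Births: 7700 * 0.544 = 4189
10–19: 3400 * 0.974 = 3312
20–29: 9100 * 0.97 = 8827
30–39: 7700 * 0.971 = 7477
40+: 9200 * 0.952 + 1800 * 0.478 = 8758 + 860 = 9618
Net migration: 30–39 + 180 → 7657
Giving 4189 / 3312 / 8827 / 7657 / 9618.
After projecting period 2:
Births: 8827 * 0.544 = 4802
10–19: 4189 * 0.974 = 4080
20–29: 3312 * 0.97 = 3213
30–39: 8827 * 0.971 = 8571
40+: 7657 * 0.952 + 9618 * 0.478 = 7289 + 4597 = 11886
Net migration: 30–39 + 180 → 8751
Giving 4802 / 4080 / 3213 / 8751 / 11886.
Total after period 2: 4802 + 4080 + 3213 + 8751 + 11886 = 32732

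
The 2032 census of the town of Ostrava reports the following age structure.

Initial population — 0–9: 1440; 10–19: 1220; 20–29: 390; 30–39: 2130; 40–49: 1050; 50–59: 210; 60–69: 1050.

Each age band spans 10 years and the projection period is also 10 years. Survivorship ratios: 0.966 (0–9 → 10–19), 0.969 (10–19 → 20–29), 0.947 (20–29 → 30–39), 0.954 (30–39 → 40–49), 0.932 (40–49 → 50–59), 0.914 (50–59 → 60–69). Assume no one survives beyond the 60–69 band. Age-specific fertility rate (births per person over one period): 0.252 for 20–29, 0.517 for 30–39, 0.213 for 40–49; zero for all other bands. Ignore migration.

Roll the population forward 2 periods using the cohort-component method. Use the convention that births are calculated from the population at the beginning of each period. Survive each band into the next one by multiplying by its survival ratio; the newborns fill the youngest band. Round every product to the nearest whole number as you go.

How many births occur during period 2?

922

(Groups numbered youngest = 1 to oldest = 7.)
After projecting period 1:
Births: 390 × 0.252 = 98, 2130 × 0.517 = 1101, 1050 × 0.213 = 224 ⇒ total 1423
Group 2: 1440 × 0.966 = 1391
Group 3: 1220 × 0.969 = 1182
Group 4: 390 × 0.947 = 369
Group 5: 2130 × 0.954 = 2032
Group 6: 1050 × 0.932 = 979
Group 7: 210 × 0.914 = 192
Population now: 0–9=1423, 10–19=1391, 20–29=1182, 30–39=369, 40–49=2032, 50–59=979, 60–69=192
After projecting period 2:
Births: 1182 × 0.252 = 298, 369 × 0.517 = 191, 2032 × 0.213 = 433 ⇒ total 922
Group 2: 1423 × 0.966 = 1375
Group 3: 1391 × 0.969 = 1348
Group 4: 1182 × 0.947 = 1119
Group 5: 369 × 0.954 = 352
Group 6: 2032 × 0.932 = 1894
Group 7: 979 × 0.914 = 895
Population now: 0–9=922, 10–19=1375, 20–29=1348, 30–39=1119, 40–49=352, 50–59=1894, 60–69=895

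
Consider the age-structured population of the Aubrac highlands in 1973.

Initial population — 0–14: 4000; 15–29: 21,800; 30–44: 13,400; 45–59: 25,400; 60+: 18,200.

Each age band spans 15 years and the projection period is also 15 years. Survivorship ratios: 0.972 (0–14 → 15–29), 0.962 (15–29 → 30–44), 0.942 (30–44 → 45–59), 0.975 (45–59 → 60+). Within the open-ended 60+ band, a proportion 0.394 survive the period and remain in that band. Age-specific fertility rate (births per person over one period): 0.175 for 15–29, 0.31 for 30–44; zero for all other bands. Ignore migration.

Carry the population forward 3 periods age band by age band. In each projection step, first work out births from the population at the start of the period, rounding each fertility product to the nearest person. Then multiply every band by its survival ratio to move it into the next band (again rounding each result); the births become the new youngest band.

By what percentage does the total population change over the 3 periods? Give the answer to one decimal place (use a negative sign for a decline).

-40.2

After projecting period 1:
Births: 21800 × 0.175 = 3815 ; 13400 × 0.31 = 4154 — total 7969
15–29: 4000 × 0.972 = 3888
30–44: 21800 × 0.962 = 20972
45–59: 13400 × 0.942 = 12623
60+: 25400 × 0.975 + 18200 × 0.394 = 24765 + 7171 = 31936
→ [7969, 3888, 20972, 12623, 31936]
After projecting period 2:
Births: 3888 × 0.175 = 680 ; 20972 × 0.31 = 6501 — total 7181
15–29: 7969 × 0.972 = 7746
30–44: 3888 × 0.962 = 3740
45–59: 20972 × 0.942 = 19756
60+: 12623 × 0.975 + 31936 × 0.394 = 12307 + 12583 = 24890
→ [7181, 7746, 3740, 19756, 24890]
After projecting period 3:
Births: 7746 × 0.175 = 1356 ; 3740 × 0.31 = 1159 — total 2515
15–29: 7181 × 0.972 = 6980
30–44: 7746 × 0.962 = 7452
45–59: 3740 × 0.942 = 3523
60+: 19756 × 0.975 + 24890 × 0.394 = 19262 + 9807 = 29069
→ [2515, 6980, 7452, 3523, 29069]
Total: 82800 → 49539; change = -33261; percentage change = -40.2%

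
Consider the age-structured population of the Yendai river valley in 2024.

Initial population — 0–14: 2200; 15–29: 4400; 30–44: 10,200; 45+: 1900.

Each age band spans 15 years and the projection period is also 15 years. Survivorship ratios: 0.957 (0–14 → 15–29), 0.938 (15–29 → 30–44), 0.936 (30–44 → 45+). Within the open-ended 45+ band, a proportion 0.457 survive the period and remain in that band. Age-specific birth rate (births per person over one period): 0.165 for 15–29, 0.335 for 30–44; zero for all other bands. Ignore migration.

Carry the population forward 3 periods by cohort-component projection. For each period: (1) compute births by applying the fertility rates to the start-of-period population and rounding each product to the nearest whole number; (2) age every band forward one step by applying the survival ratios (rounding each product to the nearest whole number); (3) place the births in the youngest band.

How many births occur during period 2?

Call the groups 1 to 4, youngest first.
Period 1.
Births: 4400 × 0.165 = 726, 10200 × 0.335 = 3417 → total 4143
Group 2: 2200 × 0.957 = 2105
Group 3: 4400 × 0.938 = 4127
Group 4: 10200 × 0.936 + 1900 × 0.457 = 9547 + 868 = 10415
Population now: 0–14=4143, 15–29=2105, 30–44=4127, 45+=10415
Period 2.
Births: 2105 × 0.165 = 347, 4127 × 0.335 = 1383 → total 1730
Group 2: 4143 × 0.957 = 3965
Group 3: 2105 × 0.938 = 1974
Group 4: 4127 × 0.936 + 10415 × 0.457 = 3863 + 4760 = 8623
Population now: 0–14=1730, 15–29=3965, 30–44=1974, 45+=8623

1730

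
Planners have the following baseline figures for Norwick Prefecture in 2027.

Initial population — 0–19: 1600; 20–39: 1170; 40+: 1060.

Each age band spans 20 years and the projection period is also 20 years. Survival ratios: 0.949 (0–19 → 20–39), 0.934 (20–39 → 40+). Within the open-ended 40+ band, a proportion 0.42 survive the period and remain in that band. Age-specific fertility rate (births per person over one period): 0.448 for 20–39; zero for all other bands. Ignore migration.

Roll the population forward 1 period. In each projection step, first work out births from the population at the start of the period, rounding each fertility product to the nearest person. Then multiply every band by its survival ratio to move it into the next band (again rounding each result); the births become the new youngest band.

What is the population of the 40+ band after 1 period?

1538

Numbering the groups 1..3 from youngest to oldest:
After projecting period 1:
Births: 1170 × 0.448 = 524
Group 2: 1600 × 0.949 = 1518
Group 3: 1170 × 0.934 + 1060 × 0.42 = 1093 + 445 = 1538
Giving 524 / 1518 / 1538.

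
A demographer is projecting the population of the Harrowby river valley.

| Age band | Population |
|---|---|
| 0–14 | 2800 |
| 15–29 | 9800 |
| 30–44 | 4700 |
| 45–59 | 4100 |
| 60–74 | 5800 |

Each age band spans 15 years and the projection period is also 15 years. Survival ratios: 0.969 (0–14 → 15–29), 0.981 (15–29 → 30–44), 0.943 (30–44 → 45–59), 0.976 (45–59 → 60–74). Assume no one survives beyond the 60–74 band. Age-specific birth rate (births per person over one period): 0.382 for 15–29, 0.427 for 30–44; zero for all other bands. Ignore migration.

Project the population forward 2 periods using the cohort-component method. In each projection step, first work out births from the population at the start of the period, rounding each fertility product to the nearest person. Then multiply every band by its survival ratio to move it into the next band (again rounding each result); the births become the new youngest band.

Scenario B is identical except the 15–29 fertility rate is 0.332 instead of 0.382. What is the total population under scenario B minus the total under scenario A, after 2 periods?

-610

After projecting period 1:
Births: 9800 × 0.382 = 3744, 4700 × 0.427 = 2007 → 5751
15–29: 2800 × 0.969 = 2713
30–44: 9800 × 0.981 = 9614
45–59: 4700 × 0.943 = 4432
60–74: 4100 × 0.976 = 4002
Population now: 0–14=5751, 15–29=2713, 30–44=9614, 45–59=4432, 60–74=4002
After projecting period 2:
Births: 2713 × 0.382 = 1036, 9614 × 0.427 = 4105 → 5141
15–29: 5751 × 0.969 = 5573
30–44: 2713 × 0.981 = 2661
45–59: 9614 × 0.943 = 9066
60–74: 4432 × 0.976 = 4326
Population now: 0–14=5141, 15–29=5573, 30–44=2661, 45–59=9066, 60–74=4326
Scenario A total after 2 periods: 26767
Scenario B projection —
After projecting period 1:
Births: 9800 × 0.332 = 3254, 4700 × 0.427 = 2007 → 5261
15–29: 2800 × 0.969 = 2713
30–44: 9800 × 0.981 = 9614
45–59: 4700 × 0.943 = 4432
60–74: 4100 × 0.976 = 4002
Population now: 0–14=5261, 15–29=2713, 30–44=9614, 45–59=4432, 60–74=4002
After projecting period 2:
Births: 2713 × 0.332 = 901, 9614 × 0.427 = 4105 → 5006
15–29: 5261 × 0.969 = 5098
30–44: 2713 × 0.981 = 2661
45–59: 9614 × 0.943 = 9066
60–74: 4432 × 0.976 = 4326
Population now: 0–14=5006, 15–29=5098, 30–44=2661, 45–59=9066, 60–74=4326
Scenario B total after 2 periods: 26157
Difference B − A = 26157 − 26767 = -610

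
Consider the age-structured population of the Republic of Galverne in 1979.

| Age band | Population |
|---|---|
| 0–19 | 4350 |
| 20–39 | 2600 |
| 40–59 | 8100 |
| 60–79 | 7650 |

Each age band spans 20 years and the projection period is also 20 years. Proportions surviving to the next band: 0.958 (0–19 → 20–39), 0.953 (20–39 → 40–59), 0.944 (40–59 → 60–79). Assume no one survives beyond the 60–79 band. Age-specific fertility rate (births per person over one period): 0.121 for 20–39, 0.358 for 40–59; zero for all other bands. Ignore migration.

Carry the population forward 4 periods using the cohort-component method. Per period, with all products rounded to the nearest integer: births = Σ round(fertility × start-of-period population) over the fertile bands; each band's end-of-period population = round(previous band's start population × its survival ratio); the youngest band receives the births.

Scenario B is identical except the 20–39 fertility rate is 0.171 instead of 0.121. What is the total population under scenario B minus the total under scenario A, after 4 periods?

613

Let band 1 be 0–19 through band 4 = 60–79.
Period 1.
Births: 2600 * 0.121 = 315, 8100 * 0.358 = 2900 → total 3215
Band 2: 4350 * 0.958 = 4167
Band 3: 2600 * 0.953 = 2478
Band 4: 8100 * 0.944 = 7646
Giving 3215 / 4167 / 2478 / 7646.
Period 2.
Births: 4167 * 0.121 = 504, 2478 * 0.358 = 887 → total 1391
Band 2: 3215 * 0.958 = 3080
Band 3: 4167 * 0.953 = 3971
Band 4: 2478 * 0.944 = 2339
Giving 1391 / 3080 / 3971 / 2339.
Period 3.
Births: 3080 * 0.121 = 373, 3971 * 0.358 = 1422 → total 1795
Band 2: 1391 * 0.958 = 1333
Band 3: 3080 * 0.953 = 2935
Band 4: 3971 * 0.944 = 3749
Giving 1795 / 1333 / 2935 / 3749.
Period 4.
Births: 1333 * 0.121 = 161, 2935 * 0.358 = 1051 → total 1212
Band 2: 1795 * 0.958 = 1720
Band 3: 1333 * 0.953 = 1270
Band 4: 2935 * 0.944 = 2771
Giving 1212 / 1720 / 1270 / 2771.
Scenario A total after 4 periods: 6973
Scenario B projection —
Period 1.
Births: 2600 * 0.171 = 445, 8100 * 0.358 = 2900 → total 3345
Band 2: 4350 * 0.958 = 4167
Band 3: 2600 * 0.953 = 2478
Band 4: 8100 * 0.944 = 7646
Giving 3345 / 4167 / 2478 / 7646.
Period 2.
Births: 4167 * 0.171 = 713, 2478 * 0.358 = 887 → total 1600
Band 2: 3345 * 0.958 = 3205
Band 3: 4167 * 0.953 = 3971
Band 4: 2478 * 0.944 = 2339
Giving 1600 / 3205 / 3971 / 2339.
Period 3.
Births: 3205 * 0.171 = 548, 3971 * 0.358 = 1422 → total 1970
Band 2: 1600 * 0.958 = 1533
Band 3: 3205 * 0.953 = 3054
Band 4: 3971 * 0.944 = 3749
Giving 1970 / 1533 / 3054 / 3749.
Period 4.
Births: 1533 * 0.171 = 262, 3054 * 0.358 = 1093 → total 1355
Band 2: 1970 * 0.958 = 1887
Band 3: 1533 * 0.953 = 1461
Band 4: 3054 * 0.944 = 2883
Giving 1355 / 1887 / 1461 / 2883.
Scenario B total after 4 periods: 7586
Difference B − A = 7586 − 6973 = 613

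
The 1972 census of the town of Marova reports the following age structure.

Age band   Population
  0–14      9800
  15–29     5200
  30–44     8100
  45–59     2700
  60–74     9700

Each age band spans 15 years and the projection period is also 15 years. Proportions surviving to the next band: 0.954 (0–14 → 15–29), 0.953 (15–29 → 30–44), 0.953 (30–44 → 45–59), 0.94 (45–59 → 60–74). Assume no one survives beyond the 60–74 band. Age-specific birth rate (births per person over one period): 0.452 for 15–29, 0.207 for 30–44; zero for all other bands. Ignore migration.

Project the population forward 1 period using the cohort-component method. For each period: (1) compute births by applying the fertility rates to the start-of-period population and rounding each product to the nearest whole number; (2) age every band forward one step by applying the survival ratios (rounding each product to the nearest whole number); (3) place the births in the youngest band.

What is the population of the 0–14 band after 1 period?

— Period 1 —
Births: 5200 * 0.452 = 2350  |  8100 * 0.207 = 1677 — total 4027
15–29: 9800 * 0.954 = 9349
30–44: 5200 * 0.953 = 4956
45–59: 8100 * 0.953 = 7719
60–74: 2700 * 0.94 = 2538
End of period: [4027, 9349, 4956, 7719, 2538]

4027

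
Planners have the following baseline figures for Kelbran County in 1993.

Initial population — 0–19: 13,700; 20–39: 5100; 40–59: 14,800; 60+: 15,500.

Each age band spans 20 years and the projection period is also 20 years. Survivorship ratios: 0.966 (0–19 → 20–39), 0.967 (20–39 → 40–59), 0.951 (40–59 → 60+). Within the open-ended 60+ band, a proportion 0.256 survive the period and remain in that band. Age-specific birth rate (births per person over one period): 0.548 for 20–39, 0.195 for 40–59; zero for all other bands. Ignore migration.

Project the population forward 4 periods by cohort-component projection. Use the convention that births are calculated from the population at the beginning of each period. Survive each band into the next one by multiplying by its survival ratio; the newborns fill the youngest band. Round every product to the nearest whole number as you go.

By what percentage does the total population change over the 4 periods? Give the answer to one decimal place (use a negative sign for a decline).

-44.7

[period 1]
Births: 5100 * 0.548 = 2795 ; 14800 * 0.195 = 2886 → total 5681
20–39: 13700 * 0.966 = 13234
40–59: 5100 * 0.967 = 4932
60+: 14800 * 0.951 + 15500 * 0.256 = 14075 + 3968 = 18043
→ [5681, 13234, 4932, 18043]
[period 2]
Births: 13234 * 0.548 = 7252 ; 4932 * 0.195 = 962 → total 8214
20–39: 5681 * 0.966 = 5488
40–59: 13234 * 0.967 = 12797
60+: 4932 * 0.951 + 18043 * 0.256 = 4690 + 4619 = 9309
→ [8214, 5488, 12797, 9309]
[period 3]
Births: 5488 * 0.548 = 3007 ; 12797 * 0.195 = 2495 → total 5502
20–39: 8214 * 0.966 = 7935
40–59: 5488 * 0.967 = 5307
60+: 12797 * 0.951 + 9309 * 0.256 = 12170 + 2383 = 14553
→ [5502, 7935, 5307, 14553]
[period 4]
Births: 7935 * 0.548 = 4348 ; 5307 * 0.195 = 1035 → total 5383
20–39: 5502 * 0.966 = 5315
40–59: 7935 * 0.967 = 7673
60+: 5307 * 0.951 + 14553 * 0.256 = 5047 + 3726 = 8773
→ [5383, 5315, 7673, 8773]
Total: 49100 → 27144; change = -21956; percentage change = -44.7%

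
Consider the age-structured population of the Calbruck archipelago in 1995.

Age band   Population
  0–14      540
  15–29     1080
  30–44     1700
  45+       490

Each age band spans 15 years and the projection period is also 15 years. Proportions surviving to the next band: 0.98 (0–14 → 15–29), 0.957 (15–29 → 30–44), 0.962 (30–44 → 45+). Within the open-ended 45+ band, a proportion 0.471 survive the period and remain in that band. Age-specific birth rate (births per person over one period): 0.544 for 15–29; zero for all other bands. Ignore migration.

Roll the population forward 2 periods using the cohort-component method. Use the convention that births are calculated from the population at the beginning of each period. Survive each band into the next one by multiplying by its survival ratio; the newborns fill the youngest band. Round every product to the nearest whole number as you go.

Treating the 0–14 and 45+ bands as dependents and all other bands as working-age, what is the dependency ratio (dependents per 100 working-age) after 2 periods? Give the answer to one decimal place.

(Bands numbered youngest = 1 to oldest = 4.)
[period 1]
Births: 1080 × 0.544 = 588
Band 2: 540 × 0.98 = 529
Band 3: 1080 × 0.957 = 1034
Band 4: 1700 × 0.962 + 490 × 0.471 = 1635 + 231 = 1866
End of period: [588, 529, 1034, 1866]
[period 2]
Births: 529 × 0.544 = 288
Band 2: 588 × 0.98 = 576
Band 3: 529 × 0.957 = 506
Band 4: 1034 × 0.962 + 1866 × 0.471 = 995 + 879 = 1874
End of period: [288, 576, 506, 1874]
Dependents (band 0–14 + band 45+) = 288 + 1874 = 2162; working-age = 1082; ratio = 2162/1082 × 100 = 199.8

199.8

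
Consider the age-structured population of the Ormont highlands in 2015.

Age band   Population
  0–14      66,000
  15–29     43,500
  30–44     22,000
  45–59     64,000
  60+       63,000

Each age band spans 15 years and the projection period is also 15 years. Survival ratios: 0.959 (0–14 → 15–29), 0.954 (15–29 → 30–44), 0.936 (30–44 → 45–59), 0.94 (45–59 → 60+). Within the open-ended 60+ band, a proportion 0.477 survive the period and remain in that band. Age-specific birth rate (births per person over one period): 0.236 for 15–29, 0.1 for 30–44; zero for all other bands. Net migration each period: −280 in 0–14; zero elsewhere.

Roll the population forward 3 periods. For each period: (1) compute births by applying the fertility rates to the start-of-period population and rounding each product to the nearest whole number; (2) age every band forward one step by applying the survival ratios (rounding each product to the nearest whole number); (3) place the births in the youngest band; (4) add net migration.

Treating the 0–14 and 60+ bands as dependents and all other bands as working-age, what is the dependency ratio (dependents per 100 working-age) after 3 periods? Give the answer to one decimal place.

87.3

Let group 1 be 0–14 through group 5 = 60+.
[period 1]
Births: 43500 × 0.236 = 10266  |  22000 × 0.1 = 2200 — total 12466
Group 2: 66000 × 0.959 = 63294
Group 3: 43500 × 0.954 = 41499
Group 4: 22000 × 0.936 = 20592
Group 5: 64000 × 0.94 + 63000 × 0.477 = 60160 + 30051 = 90211
Net migration: Group 1 − 280 → 12186
Population now: 0–14=12186, 15–29=63294, 30–44=41499, 45–59=20592, 60+=90211
[period 2]
Births: 63294 × 0.236 = 14937  |  41499 × 0.1 = 4150 — total 19087
Group 2: 12186 × 0.959 = 11686
Group 3: 63294 × 0.954 = 60382
Group 4: 41499 × 0.936 = 38843
Group 5: 20592 × 0.94 + 90211 × 0.477 = 19356 + 43031 = 62387
Net migration: Group 1 − 280 → 18807
Population now: 0–14=18807, 15–29=11686, 30–44=60382, 45–59=38843, 60+=62387
[period 3]
Births: 11686 × 0.236 = 2758  |  60382 × 0.1 = 6038 — total 8796
Group 2: 18807 × 0.959 = 18036
Group 3: 11686 × 0.954 = 11148
Group 4: 60382 × 0.936 = 56518
Group 5: 38843 × 0.94 + 62387 × 0.477 = 36512 + 29759 = 66271
Net migration: Group 1 − 280 → 8516
Population now: 0–14=8516, 15–29=18036, 30–44=11148, 45–59=56518, 60+=66271
Dependents (band 0–14 + band 60+) = 8516 + 66271 = 74787; working-age = 85702; ratio = 74787/85702 × 100 = 87.3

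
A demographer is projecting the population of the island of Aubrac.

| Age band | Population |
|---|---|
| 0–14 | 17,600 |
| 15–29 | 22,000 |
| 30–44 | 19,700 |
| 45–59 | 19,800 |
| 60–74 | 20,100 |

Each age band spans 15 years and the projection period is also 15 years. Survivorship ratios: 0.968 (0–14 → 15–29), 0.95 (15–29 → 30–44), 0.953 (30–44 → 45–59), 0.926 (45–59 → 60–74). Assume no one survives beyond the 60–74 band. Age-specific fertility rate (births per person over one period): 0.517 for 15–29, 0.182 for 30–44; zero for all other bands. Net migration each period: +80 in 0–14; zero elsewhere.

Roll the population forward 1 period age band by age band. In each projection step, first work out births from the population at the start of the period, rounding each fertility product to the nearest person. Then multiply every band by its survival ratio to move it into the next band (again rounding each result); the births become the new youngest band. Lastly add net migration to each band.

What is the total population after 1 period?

[period 1]
Births: 22000 × 0.517 = 11374, 19700 × 0.182 = 3585 → 14959
15–29: 17600 × 0.968 = 17037
30–44: 22000 × 0.95 = 20900
45–59: 19700 × 0.953 = 18774
60–74: 19800 × 0.926 = 18335
Net migration: 0–14 + 80 → 15039
Giving 15039 / 17037 / 20900 / 18774 / 18335.
Total after period 1: 15039 + 17037 + 20900 + 18774 + 18335 = 90085

90085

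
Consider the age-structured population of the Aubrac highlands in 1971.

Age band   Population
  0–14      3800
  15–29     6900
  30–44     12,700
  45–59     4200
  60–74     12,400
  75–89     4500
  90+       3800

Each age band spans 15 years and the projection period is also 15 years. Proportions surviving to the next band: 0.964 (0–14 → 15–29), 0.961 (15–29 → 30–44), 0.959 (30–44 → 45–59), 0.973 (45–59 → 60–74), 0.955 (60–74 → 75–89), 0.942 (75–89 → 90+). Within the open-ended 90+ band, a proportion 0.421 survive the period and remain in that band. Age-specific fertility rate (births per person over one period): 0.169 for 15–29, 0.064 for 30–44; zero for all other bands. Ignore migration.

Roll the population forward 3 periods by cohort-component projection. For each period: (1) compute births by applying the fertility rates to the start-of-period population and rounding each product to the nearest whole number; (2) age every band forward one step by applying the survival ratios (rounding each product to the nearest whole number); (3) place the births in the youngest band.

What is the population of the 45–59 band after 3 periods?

Numbering the groups 1..7 from youngest to oldest:
— Period 1 —
Births: 6900 × 0.169 = 1166  |  12700 × 0.064 = 813 — total 1979
Group 2: 3800 × 0.964 = 3663
Group 3: 6900 × 0.961 = 6631
Group 4: 12700 × 0.959 = 12179
Group 5: 4200 × 0.973 = 4087
Group 6: 12400 × 0.955 = 11842
Group 7: 4500 × 0.942 + 3800 × 0.421 = 4239 + 1600 = 5839
Population now: 0–14=1979, 15–29=3663, 30–44=6631, 45–59=12179, 60–74=4087, 75–89=11842, 90+=5839
— Period 2 —
Births: 3663 × 0.169 = 619  |  6631 × 0.064 = 424 — total 1043
Group 2: 1979 × 0.964 = 1908
Group 3: 3663 × 0.961 = 3520
Group 4: 6631 × 0.959 = 6359
Group 5: 12179 × 0.973 = 11850
Group 6: 4087 × 0.955 = 3903
Group 7: 11842 × 0.942 + 5839 × 0.421 = 11155 + 2458 = 13613
Population now: 0–14=1043, 15–29=1908, 30–44=3520, 45–59=6359, 60–74=11850, 75–89=3903, 90+=13613
— Period 3 —
Births: 1908 × 0.169 = 322  |  3520 × 0.064 = 225 — total 547
Group 2: 1043 × 0.964 = 1005
Group 3: 1908 × 0.961 = 1834
Group 4: 3520 × 0.959 = 3376
Group 5: 6359 × 0.973 = 6187
Group 6: 11850 × 0.955 = 11317
Group 7: 3903 × 0.942 + 13613 × 0.421 = 3677 + 5731 = 9408
Population now: 0–14=547, 15–29=1005, 30–44=1834, 45–59=3376, 60–74=6187, 75–89=11317, 90+=9408

3376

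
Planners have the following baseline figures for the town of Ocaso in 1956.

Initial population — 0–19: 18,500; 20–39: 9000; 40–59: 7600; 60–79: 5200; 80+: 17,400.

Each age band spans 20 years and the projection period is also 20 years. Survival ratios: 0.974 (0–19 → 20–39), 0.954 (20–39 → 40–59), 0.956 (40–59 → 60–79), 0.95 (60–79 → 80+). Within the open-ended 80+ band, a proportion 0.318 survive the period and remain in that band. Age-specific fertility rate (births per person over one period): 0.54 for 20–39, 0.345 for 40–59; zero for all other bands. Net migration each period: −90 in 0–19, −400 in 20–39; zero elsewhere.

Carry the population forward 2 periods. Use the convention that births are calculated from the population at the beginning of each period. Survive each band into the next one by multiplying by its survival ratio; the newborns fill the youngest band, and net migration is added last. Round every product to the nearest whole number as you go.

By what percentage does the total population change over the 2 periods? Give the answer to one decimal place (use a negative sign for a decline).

-5.7

Call the bands 1 to 5, youngest first.
After projecting period 1:
Births: 9000 × 0.54 = 4860  |  7600 × 0.345 = 2622 → 7482
Band 2: 18500 × 0.974 = 18019
Band 3: 9000 × 0.954 = 8586
Band 4: 7600 × 0.956 = 7266
Band 5: 5200 × 0.95 + 17400 × 0.318 = 4940 + 5533 = 10473
Net migration: Band 1 − 90 → 7392; Band 2 − 400 → 17619
End of period: [7392, 17619, 8586, 7266, 10473]
After projecting period 2:
Births: 17619 × 0.54 = 9514  |  8586 × 0.345 = 2962 → 12476
Band 2: 7392 × 0.974 = 7200
Band 3: 17619 × 0.954 = 16809
Band 4: 8586 × 0.956 = 8208
Band 5: 7266 × 0.95 + 10473 × 0.318 = 6903 + 3330 = 10233
Net migration: Band 1 − 90 → 12386; Band 2 − 400 → 6800
End of period: [12386, 6800, 16809, 8208, 10233]
Total: 57700 → 54436; change = -3264; percentage change = -5.7%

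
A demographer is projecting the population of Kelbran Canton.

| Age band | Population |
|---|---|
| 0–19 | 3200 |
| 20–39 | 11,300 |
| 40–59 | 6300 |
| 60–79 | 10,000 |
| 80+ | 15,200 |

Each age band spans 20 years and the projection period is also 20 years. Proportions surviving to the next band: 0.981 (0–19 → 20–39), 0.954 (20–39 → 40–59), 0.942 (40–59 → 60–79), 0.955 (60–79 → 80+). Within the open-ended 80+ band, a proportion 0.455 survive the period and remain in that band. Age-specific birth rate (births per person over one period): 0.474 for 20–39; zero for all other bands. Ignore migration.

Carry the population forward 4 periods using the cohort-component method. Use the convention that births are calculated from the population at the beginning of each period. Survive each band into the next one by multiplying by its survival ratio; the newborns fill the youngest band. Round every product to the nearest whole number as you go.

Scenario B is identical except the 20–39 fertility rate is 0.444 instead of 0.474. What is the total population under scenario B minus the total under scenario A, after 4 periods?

-770

(Groups numbered youngest = 1 to oldest = 5.)
After projecting period 1:
Births: 11300 × 0.474 = 5356
Group 2: 3200 × 0.981 = 3139
Group 3: 11300 × 0.954 = 10780
Group 4: 6300 × 0.942 = 5935
Group 5: 10000 × 0.955 + 15200 × 0.455 = 9550 + 6916 = 16466
Population now: 0–19=5356, 20–39=3139, 40–59=10780, 60–79=5935, 80+=16466
After projecting period 2:
Births: 3139 × 0.474 = 1488
Group 2: 5356 × 0.981 = 5254
Group 3: 3139 × 0.954 = 2995
Group 4: 10780 × 0.942 = 10155
Group 5: 5935 × 0.955 + 16466 × 0.455 = 5668 + 7492 = 13160
Population now: 0–19=1488, 20–39=5254, 40–59=2995, 60–79=10155, 80+=13160
After projecting period 3:
Births: 5254 × 0.474 = 2490
Group 2: 1488 × 0.981 = 1460
Group 3: 5254 × 0.954 = 5012
Group 4: 2995 × 0.942 = 2821
Group 5: 10155 × 0.955 + 13160 × 0.455 = 9698 + 5988 = 15686
Population now: 0–19=2490, 20–39=1460, 40–59=5012, 60–79=2821, 80+=15686
After projecting period 4:
Births: 1460 × 0.474 = 692
Group 2: 2490 × 0.981 = 2443
Group 3: 1460 × 0.954 = 1393
Group 4: 5012 × 0.942 = 4721
Group 5: 2821 × 0.955 + 15686 × 0.455 = 2694 + 7137 = 9831
Population now: 0–19=692, 20–39=2443, 40–59=1393, 60–79=4721, 80+=9831
Scenario A total after 4 periods: 19080
Scenario B projection —
After projecting period 1:
Births: 11300 × 0.444 = 5017
Group 2: 3200 × 0.981 = 3139
Group 3: 11300 × 0.954 = 10780
Group 4: 6300 × 0.942 = 5935
Group 5: 10000 × 0.955 + 15200 × 0.455 = 9550 + 6916 = 16466
Population now: 0–19=5017, 20–39=3139, 40–59=10780, 60–79=5935, 80+=16466
After projecting period 2:
Births: 3139 × 0.444 = 1394
Group 2: 5017 × 0.981 = 4922
Group 3: 3139 × 0.954 = 2995
Group 4: 10780 × 0.942 = 10155
Group 5: 5935 × 0.955 + 16466 × 0.455 = 5668 + 7492 = 13160
Population now: 0–19=1394, 20–39=4922, 40–59=2995, 60–79=10155, 80+=13160
After projecting period 3:
Births: 4922 × 0.444 = 2185
Group 2: 1394 × 0.981 = 1368
Group 3: 4922 × 0.954 = 4696
Group 4: 2995 × 0.942 = 2821
Group 5: 10155 × 0.955 + 13160 × 0.455 = 9698 + 5988 = 15686
Population now: 0–19=2185, 20–39=1368, 40–59=4696, 60–79=2821, 80+=15686
After projecting period 4:
Births: 1368 × 0.444 = 607
Group 2: 2185 × 0.981 = 2143
Group 3: 1368 × 0.954 = 1305
Group 4: 4696 × 0.942 = 4424
Group 5: 2821 × 0.955 + 15686 × 0.455 = 2694 + 7137 = 9831
Population now: 0–19=607, 20–39=2143, 40–59=1305, 60–79=4424, 80+=9831
Scenario B total after 4 periods: 18310
Difference B − A = 18310 − 19080 = -770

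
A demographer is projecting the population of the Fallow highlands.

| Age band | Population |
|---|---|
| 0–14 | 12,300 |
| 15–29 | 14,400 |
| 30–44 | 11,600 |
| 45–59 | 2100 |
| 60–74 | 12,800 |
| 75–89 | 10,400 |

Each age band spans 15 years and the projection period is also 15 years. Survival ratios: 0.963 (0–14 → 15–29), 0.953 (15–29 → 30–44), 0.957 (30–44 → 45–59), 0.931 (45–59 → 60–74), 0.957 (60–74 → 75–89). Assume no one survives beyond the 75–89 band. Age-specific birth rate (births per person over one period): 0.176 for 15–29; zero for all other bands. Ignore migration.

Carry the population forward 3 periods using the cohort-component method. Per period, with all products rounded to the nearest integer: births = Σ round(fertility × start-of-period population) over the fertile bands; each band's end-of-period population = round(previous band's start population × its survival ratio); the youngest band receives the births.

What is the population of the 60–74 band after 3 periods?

12227

Period 1.
Births: 14400 × 0.176 = 2534
15–29: 12300 × 0.963 = 11845
30–44: 14400 × 0.953 = 13723
45–59: 11600 × 0.957 = 11101
60–74: 2100 × 0.931 = 1955
75–89: 12800 × 0.957 = 12250
Population now: 0–14=2534, 15–29=11845, 30–44=13723, 45–59=11101, 60–74=1955, 75–89=12250
Period 2.
Births: 11845 × 0.176 = 2085
15–29: 2534 × 0.963 = 2440
30–44: 11845 × 0.953 = 11288
45–59: 13723 × 0.957 = 13133
60–74: 11101 × 0.931 = 10335
75–89: 1955 × 0.957 = 1871
Population now: 0–14=2085, 15–29=2440, 30–44=11288, 45–59=13133, 60–74=10335, 75–89=1871
Period 3.
Births: 2440 × 0.176 = 429
15–29: 2085 × 0.963 = 2008
30–44: 2440 × 0.953 = 2325
45–59: 11288 × 0.957 = 10803
60–74: 13133 × 0.931 = 12227
75–89: 10335 × 0.957 = 9891
Population now: 0–14=429, 15–29=2008, 30–44=2325, 45–59=10803, 60–74=12227, 75–89=9891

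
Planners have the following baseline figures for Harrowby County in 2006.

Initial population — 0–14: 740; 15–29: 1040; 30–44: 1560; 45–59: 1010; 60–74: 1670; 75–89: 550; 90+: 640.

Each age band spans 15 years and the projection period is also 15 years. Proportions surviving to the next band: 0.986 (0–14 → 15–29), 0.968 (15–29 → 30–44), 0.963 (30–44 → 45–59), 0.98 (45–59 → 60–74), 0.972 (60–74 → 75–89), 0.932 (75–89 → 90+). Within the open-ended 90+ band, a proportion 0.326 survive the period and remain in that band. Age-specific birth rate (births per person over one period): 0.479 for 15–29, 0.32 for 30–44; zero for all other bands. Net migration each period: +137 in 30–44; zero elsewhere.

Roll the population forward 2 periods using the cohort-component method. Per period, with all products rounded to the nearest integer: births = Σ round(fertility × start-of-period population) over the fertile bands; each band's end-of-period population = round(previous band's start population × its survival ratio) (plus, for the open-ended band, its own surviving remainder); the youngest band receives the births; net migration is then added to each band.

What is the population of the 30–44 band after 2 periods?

Call the bands 1 to 7, youngest first.
After projecting period 1:
Births: 1040 × 0.479 = 498 ; 1560 × 0.32 = 499 ⇒ total 997
Band 2: 740 × 0.986 = 730
Band 3: 1040 × 0.968 = 1007
Band 4: 1560 × 0.963 = 1502
Band 5: 1010 × 0.98 = 990
Band 6: 1670 × 0.972 = 1623
Band 7: 550 × 0.932 + 640 × 0.326 = 513 + 209 = 722
Net migration: Band 3 + 137 → 1144
End of period: [997, 730, 1144, 1502, 990, 1623, 722]
After projecting period 2:
Births: 730 × 0.479 = 350 ; 1144 × 0.32 = 366 ⇒ total 716
Band 2: 997 × 0.986 = 983
Band 3: 730 × 0.968 = 707
Band 4: 1144 × 0.963 = 1102
Band 5: 1502 × 0.98 = 1472
Band 6: 990 × 0.972 = 962
Band 7: 1623 × 0.932 + 722 × 0.326 = 1513 + 235 = 1748
Net migration: Band 3 + 137 → 844
End of period: [716, 983, 844, 1102, 1472, 962, 1748]

844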